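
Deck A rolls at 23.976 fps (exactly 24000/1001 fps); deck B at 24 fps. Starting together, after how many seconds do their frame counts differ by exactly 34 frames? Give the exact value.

The gap grows by |24 − 24000/1001| = 24/1001 frames per second.
Time for a 34-frame gap: 34 ÷ (24/1001) = 17017/12 s.

17017/12 seconds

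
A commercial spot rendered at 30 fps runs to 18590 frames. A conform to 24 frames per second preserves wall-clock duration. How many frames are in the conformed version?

14872 frames

Target frames = source frames × (target rate / source rate) = 18590 × (24)/(30) = 18590 × 4/5 = 14872.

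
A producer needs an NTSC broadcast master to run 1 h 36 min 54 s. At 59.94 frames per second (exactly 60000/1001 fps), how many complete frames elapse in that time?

1 h 36 min 54 s = 5814 s.
Frames = 5814 × 60000/1001 = 348840000/1001 ≈ 348491.5085.
Complete frames: 348491.

348491 frames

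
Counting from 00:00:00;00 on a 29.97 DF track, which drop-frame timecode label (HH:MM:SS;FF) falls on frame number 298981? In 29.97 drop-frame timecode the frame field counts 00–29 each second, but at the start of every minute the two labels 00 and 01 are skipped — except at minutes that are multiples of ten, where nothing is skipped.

02:46:16;01

Ten DF minutes hold 17982 frames, so frame 298981 lies in block 16 (frames 287712–305693) with 11269 frames into that block.
The block's first minute is 1800 frames and the rest 1798 each; 11269 frames reaches minute 6, so 16 × 18 + 6 × 2 = 300 labels have been skipped so far.
Adding those back, label number 298981 + 300 = 299281 at 30 labels/s is 9976 s + 1 f = 2 h 46 min 16 s frame 1, i.e. 02:46:16;01.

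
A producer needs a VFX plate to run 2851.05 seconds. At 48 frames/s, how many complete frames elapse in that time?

136850 frames

Frames = 2851.05 × 48 = 684252/5 ≈ 136850.4000.
Complete frames: 136850.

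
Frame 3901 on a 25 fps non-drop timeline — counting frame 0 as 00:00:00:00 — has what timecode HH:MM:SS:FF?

3901 ÷ 25 = 156 full seconds, remainder 1 frame.
156 s = 0 h 2 min 36 s.
Timecode: 00:02:36:01.

00:02:36:01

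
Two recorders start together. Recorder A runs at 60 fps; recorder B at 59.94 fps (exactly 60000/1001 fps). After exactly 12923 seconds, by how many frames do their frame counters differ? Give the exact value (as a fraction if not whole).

A emits 60 × 12923 = 775380 frames; B emits 60000/1001 × 12923 = 775380000/1001.
Difference = 775380/1001 frames (≈ 774.6054); B is behind A.

775380/1001 frames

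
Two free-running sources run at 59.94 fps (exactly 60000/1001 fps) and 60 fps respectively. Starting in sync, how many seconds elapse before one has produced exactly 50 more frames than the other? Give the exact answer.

The gap grows by |60 − 60000/1001| = 60/1001 frames per second.
Time for a 50-frame gap: 50 ÷ (60/1001) = 5005/6 s.

5005/6 seconds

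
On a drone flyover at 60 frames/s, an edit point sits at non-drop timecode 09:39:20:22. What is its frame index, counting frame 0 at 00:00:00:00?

frame 2085622

Total seconds to the label: (9 × 3600 + 39 × 60 + 20) = 34760.
Frame index = 34760 × 60 + 22 = 2085622.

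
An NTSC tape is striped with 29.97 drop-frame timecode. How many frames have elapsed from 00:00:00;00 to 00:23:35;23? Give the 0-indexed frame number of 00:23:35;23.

42431

As if non-drop at 30 labels/s: (0 × 3600 + 23 × 60 + 35) × 30 + 23 = 42473.
Minute boundaries passed: 23; those not divisible by 10: 23 − 2 = 21; dropped labels = 2 × 21 = 42.
Actual frame index = 42473 − 42 = 42431.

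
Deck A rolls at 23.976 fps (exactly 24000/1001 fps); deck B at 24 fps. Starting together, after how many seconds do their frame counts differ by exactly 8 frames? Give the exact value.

The gap grows by |24 − 24000/1001| = 24/1001 frames per second.
Time for a 8-frame gap: 8 ÷ (24/1001) = 1001/3 s.

1001/3 seconds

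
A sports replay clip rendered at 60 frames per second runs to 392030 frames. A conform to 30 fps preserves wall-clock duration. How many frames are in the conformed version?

196015 frames

Target frames = source frames × (target rate / source rate) = 392030 × (30)/(60) = 392030 × 1/2 = 196015.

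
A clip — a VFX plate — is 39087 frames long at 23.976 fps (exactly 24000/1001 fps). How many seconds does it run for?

1630.253625 seconds

Running time = 39087 / (24000/1001) = 1630.253625 s.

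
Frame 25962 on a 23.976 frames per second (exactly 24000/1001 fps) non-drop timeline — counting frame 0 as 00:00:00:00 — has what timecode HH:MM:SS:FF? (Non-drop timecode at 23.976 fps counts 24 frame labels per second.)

25962 ÷ 24 = 1081 full seconds, remainder 18 frames.
1081 s = 0 h 18 min 1 s.
Timecode: 00:18:01:18.

00:18:01:18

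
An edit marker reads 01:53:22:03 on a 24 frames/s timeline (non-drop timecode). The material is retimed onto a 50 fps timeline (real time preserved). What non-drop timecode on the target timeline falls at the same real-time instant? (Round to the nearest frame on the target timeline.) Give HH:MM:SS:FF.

01:53:22:06

Source frame index: (1×3600 + 53×60 + 22) × 24 + 3 = 163251.
Real time: 163251 / (24) = 54417/8 s.
Target frame: (54417/8) × (50) = 1360425/4 ≈ 340106.250 → 340106.
At 50 labels/s: frame 340106 → 01:53:22:06.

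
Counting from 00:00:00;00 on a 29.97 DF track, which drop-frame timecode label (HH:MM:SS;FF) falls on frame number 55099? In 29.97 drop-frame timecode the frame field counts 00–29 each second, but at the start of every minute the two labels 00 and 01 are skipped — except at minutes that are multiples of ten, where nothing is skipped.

00:30:38;13

Ten DF minutes hold 17982 frames, so frame 55099 lies in block 3 (frames 53946–71927) with 1153 frames into that block.
The block's first minute is 1800 frames and the rest 1798 each; 1153 frames reaches minute 0, so 3 × 18 + 0 × 2 = 54 labels have been skipped so far.
Adding those back, label number 55099 + 54 = 55153 at 30 labels/s is 1838 s + 13 f = 0 h 30 min 38 s frame 13, i.e. 00:30:38;13.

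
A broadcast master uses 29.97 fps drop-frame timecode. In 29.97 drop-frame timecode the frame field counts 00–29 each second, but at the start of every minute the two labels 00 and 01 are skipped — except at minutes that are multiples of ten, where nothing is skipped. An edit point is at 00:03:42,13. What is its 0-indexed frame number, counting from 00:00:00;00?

As if non-drop at 30 labels/s: (0 × 3600 + 3 × 60 + 42) × 30 + 13 = 6673.
Minute boundaries passed: 3; those not divisible by 10: 3 − 0 = 3; dropped labels = 2 × 3 = 6.
Actual frame index = 6673 − 6 = 6667.

6667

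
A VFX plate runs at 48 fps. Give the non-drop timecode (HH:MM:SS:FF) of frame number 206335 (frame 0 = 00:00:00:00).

01:11:38:31

206335 ÷ 48 = 4298 full seconds, remainder 31 frames.
4298 s = 1 h 11 min 38 s.
Timecode: 01:11:38:31.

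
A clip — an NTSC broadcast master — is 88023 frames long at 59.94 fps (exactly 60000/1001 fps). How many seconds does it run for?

Running time = 88023 / (60000/1001) = 1468.51705 s.

1468.51705 seconds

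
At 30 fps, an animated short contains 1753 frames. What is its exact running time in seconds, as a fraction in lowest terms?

Running time = 1753 ÷ (30) = 1753 × 1/30 = 1753/30 s.

1753/30 seconds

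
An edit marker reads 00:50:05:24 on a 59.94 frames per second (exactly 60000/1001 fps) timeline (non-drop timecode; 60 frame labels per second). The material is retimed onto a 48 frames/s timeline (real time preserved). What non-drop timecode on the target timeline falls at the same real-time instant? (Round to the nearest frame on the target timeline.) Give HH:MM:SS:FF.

Source frame index: (0×3600 + 50×60 + 5) × 60 + 24 = 180324.
Real time: 180324 / (60000/1001) = 15042027/5000 s.
Target frame: (15042027/5000) × (48) = 90252162/625 ≈ 144403.459 → 144403.
At 48 labels/s: frame 144403 → 00:50:08:19.

00:50:08:19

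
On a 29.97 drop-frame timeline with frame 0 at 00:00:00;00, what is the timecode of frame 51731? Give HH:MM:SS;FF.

00:28:46;03

Ten DF minutes hold 17982 frames, so frame 51731 lies in block 2 (frames 35964–53945) with 15767 frames into that block.
The block's first minute is 1800 frames and the rest 1798 each; 15767 frames reaches minute 8, so 2 × 18 + 8 × 2 = 52 labels have been skipped so far.
Adding those back, label number 51731 + 52 = 51783 at 30 labels/s is 1726 s + 3 f = 0 h 28 min 46 s frame 3, i.e. 00:28:46;03.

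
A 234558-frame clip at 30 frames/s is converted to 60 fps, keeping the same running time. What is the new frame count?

469116 frames

Target frames = source frames × (target rate / source rate) = 234558 × (60)/(30) = 234558 × 2 = 469116.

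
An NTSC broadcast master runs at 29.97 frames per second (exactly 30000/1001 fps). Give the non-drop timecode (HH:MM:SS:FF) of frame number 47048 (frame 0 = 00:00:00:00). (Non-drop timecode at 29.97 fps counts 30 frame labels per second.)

00:26:08:08

47048 ÷ 30 = 1568 full seconds, remainder 8 frames.
1568 s = 0 h 26 min 8 s.
Timecode: 00:26:08:08.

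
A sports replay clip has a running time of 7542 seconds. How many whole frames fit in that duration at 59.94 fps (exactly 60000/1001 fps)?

452067 frames

Frames = 7542 × 60000/1001 = 452520000/1001 ≈ 452067.9321.
Complete frames: 452067.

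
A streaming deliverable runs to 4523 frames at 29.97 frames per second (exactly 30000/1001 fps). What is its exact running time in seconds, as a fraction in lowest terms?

Running time = 4523 ÷ (30000/1001) = 4523 × 1001/30000 = 4527523/30000 s.

4527523/30000 seconds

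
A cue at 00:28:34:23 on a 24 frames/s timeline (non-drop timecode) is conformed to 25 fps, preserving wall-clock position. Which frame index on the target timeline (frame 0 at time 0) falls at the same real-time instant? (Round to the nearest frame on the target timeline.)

frame 42874

Source frame index: (0×3600 + 28×60 + 34) × 24 + 23 = 41159.
Real time: 41159 / (24) = 41159/24 s.
Target frame: (41159/24) × (25) = 1028975/24 ≈ 42873.958 → 42874.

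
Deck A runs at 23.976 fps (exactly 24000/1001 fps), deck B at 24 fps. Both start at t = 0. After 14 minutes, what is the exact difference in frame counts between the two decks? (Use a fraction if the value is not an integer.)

2880/143 frames

14 min = 840 s.
A emits 24000/1001 × 840 = 2880000/143 frames; B emits 24 × 840 = 20160.
Difference = 2880/143 frames (≈ 20.1399); B is ahead of A.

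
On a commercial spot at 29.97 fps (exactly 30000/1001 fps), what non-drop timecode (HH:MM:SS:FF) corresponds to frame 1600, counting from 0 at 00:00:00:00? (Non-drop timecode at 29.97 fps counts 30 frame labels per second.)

1600 ÷ 30 = 53 full seconds, remainder 10 frames.
53 s = 0 h 0 min 53 s.
Timecode: 00:00:53:10.

00:00:53:10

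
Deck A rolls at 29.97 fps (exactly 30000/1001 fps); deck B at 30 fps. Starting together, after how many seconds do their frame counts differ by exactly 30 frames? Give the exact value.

1001 seconds

The gap grows by |30 − 30000/1001| = 30/1001 frames per second.
Time for a 30-frame gap: 30 ÷ (30/1001) = 1001 s.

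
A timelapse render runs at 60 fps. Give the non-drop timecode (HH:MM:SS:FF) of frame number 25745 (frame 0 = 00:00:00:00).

00:07:09:05

25745 ÷ 60 = 429 full seconds, remainder 5 frames.
429 s = 0 h 7 min 9 s.
Timecode: 00:07:09:05.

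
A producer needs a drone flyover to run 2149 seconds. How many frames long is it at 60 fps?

128940 frames

Frames = 2149 × 60 = 128940.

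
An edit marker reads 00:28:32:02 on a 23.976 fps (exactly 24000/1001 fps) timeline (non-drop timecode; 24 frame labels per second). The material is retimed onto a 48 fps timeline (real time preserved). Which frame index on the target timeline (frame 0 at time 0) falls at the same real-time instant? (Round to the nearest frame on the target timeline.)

Source frame index: (0×3600 + 28×60 + 32) × 24 + 2 = 41090.
Real time: 41090 / (24000/1001) = 4113109/2400 s.
Target frame: (4113109/2400) × (48) = 4113109/50 ≈ 82262.180 → 82262.

frame 82262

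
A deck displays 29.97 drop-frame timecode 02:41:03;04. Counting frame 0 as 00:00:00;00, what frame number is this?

As if non-drop at 30 labels/s: (2 × 3600 + 41 × 60 + 3) × 30 + 4 = 289894.
Minute boundaries passed: 161; those not divisible by 10: 161 − 16 = 145; dropped labels = 2 × 145 = 290.
Actual frame index = 289894 − 290 = 289604.

289604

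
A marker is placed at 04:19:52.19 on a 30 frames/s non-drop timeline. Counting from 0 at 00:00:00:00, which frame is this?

467779

Total seconds to the label: (4 × 3600 + 19 × 60 + 52) = 15592.
Frame index = 15592 × 30 + 19 = 467779.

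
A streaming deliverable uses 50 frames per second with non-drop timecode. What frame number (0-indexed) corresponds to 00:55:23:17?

Total seconds to the label: (0 × 3600 + 55 × 60 + 23) = 3323.
Frame index = 3323 × 50 + 17 = 166167.

166167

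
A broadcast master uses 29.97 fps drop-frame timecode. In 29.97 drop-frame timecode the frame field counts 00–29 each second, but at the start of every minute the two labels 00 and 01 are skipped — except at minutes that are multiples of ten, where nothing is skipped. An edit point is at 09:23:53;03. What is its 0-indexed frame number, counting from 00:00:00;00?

1013979

As if non-drop at 30 labels/s: (9 × 3600 + 23 × 60 + 53) × 30 + 3 = 1014993.
Minute boundaries passed: 563; those not divisible by 10: 563 − 56 = 507; dropped labels = 2 × 507 = 1014.
Actual frame index = 1014993 − 1014 = 1013979.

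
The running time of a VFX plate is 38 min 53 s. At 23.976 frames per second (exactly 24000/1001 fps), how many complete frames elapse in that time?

38 min 53 s = 2333 s.
Frames = 2333 × 24000/1001 = 55992000/1001 ≈ 55936.0639.
Complete frames: 55936.

55936 frames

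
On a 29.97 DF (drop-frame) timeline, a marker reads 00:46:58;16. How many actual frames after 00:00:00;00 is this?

84472

As if non-drop at 30 labels/s: (0 × 3600 + 46 × 60 + 58) × 30 + 16 = 84556.
Minute boundaries passed: 46; those not divisible by 10: 46 − 4 = 42; dropped labels = 2 × 42 = 84.
Actual frame index = 84556 − 84 = 84472.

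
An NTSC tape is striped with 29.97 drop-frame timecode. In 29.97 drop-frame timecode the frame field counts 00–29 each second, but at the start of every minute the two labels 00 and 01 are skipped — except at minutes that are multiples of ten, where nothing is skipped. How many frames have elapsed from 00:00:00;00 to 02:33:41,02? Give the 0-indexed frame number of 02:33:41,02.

Complete 10-minute blocks: 15, each 17982 frames → 269730.
Remaining 3 whole minutes in the current block: 1800 + 2 × 1798 = 5396 frames.
Within the current minute: 41 × 30 + 2 − 2 = 1230 (labels ;00/;01 skipped at this minute). Total = 269730 + 5396 + 1230 = 276356.

276356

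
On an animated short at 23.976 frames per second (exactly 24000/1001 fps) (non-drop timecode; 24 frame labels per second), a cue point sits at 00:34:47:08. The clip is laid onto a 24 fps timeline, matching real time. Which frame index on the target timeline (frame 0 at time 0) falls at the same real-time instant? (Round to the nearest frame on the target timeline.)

Source frame index: (0×3600 + 34×60 + 47) × 24 + 8 = 50096.
Real time: 50096 / (24000/1001) = 3134131/1500 s.
Target frame: (3134131/1500) × (24) = 6268262/125 ≈ 50146.096 → 50146.

frame 50146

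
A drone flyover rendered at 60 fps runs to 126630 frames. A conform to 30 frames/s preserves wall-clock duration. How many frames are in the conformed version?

Target frames = source frames × (target rate / source rate) = 126630 × (30)/(60) = 126630 × 1/2 = 63315.

63315 frames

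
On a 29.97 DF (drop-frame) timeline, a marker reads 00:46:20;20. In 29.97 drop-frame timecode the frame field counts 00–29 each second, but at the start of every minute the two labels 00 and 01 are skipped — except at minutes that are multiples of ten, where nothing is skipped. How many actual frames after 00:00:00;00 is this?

As if non-drop at 30 labels/s: (0 × 3600 + 46 × 60 + 20) × 30 + 20 = 83420.
Minute boundaries passed: 46; those not divisible by 10: 46 − 4 = 42; dropped labels = 2 × 42 = 84.
Actual frame index = 83420 − 84 = 83336.

83336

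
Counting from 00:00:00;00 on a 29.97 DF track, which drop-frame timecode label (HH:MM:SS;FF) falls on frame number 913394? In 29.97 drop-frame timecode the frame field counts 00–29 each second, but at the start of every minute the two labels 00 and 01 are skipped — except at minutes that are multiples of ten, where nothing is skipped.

08:27:56;28

Ten DF minutes hold 17982 frames, so frame 913394 lies in block 50 (frames 899100–917081) with 14294 frames into that block.
The block's first minute is 1800 frames and the rest 1798 each; 14294 frames reaches minute 7, so 50 × 18 + 7 × 2 = 914 labels have been skipped so far.
Adding those back, label number 913394 + 914 = 914308 at 30 labels/s is 30476 s + 28 f = 8 h 27 min 56 s frame 28, i.e. 08:27:56;28.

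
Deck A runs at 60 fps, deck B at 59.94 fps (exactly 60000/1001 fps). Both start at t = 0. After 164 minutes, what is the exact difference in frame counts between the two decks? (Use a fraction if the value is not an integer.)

164 min = 9840 s.
A emits 60 × 9840 = 590400 frames; B emits 60000/1001 × 9840 = 590400000/1001.
Difference = 590400/1001 frames (≈ 589.8102); B is behind A.

590400/1001 frames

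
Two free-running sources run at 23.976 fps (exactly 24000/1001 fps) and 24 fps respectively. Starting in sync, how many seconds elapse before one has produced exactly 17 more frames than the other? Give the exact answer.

17017/24 seconds

The gap grows by |24 − 24000/1001| = 24/1001 frames per second.
Time for a 17-frame gap: 17 ÷ (24/1001) = 17017/24 s.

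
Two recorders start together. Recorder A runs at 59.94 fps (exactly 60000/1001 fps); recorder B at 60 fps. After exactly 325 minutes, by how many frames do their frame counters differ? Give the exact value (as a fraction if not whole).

325 min = 19500 s.
A emits 60000/1001 × 19500 = 90000000/77 frames; B emits 60 × 19500 = 1170000.
Difference = 90000/77 frames (≈ 1168.8312); B is ahead of A.

90000/77 frames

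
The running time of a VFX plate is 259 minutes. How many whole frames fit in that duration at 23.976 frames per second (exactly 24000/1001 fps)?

259 min = 15540 s.
Frames = 15540 × 24000/1001 = 53280000/143 ≈ 372587.4126.
Complete frames: 372587.

372587 frames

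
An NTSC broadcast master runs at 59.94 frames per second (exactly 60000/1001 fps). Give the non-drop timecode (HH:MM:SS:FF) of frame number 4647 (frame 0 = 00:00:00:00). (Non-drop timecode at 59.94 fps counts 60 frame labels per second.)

00:01:17:27

4647 ÷ 60 = 77 full seconds, remainder 27 frames.
77 s = 0 h 1 min 17 s.
Timecode: 00:01:17:27.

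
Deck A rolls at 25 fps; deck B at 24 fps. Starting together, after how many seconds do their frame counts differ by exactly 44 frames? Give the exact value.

44 seconds

The gap grows by |24 − 25| = 1 frame per second.
Time for a 44-frame gap: 44 ÷ (1) = 44 s.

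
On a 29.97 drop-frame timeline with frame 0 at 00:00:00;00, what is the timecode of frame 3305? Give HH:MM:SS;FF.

00:01:50;07

Each 10-minute DF block holds 10 × 60 × 30 − 9 × 2 = 17982 frames. 3305 ÷ 17982 → 0 full blocks, remainder 3305.
Within the partial block the first minute is 1800 frames and each further minute 1798, so 1 further minute boundary passed. Total skipped labels = 18 × 0 + 2 × 1 = 2.
Non-drop label index = 3305 + 2 = 3307; at 30 labels/s that is 00:01:50:07, i.e. DF 00:01:50;07.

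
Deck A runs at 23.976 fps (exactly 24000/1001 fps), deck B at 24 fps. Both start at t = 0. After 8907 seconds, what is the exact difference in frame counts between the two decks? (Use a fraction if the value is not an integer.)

A emits 24000/1001 × 8907 = 213768000/1001 frames; B emits 24 × 8907 = 213768.
Difference = 213768/1001 frames (≈ 213.5544); B is ahead of A.

213768/1001 frames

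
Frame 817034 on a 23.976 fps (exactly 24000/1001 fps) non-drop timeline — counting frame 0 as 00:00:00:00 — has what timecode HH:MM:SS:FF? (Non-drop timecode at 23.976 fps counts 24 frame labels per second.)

09:27:23:02

817034 ÷ 24 = 34043 full seconds, remainder 2 frames.
34043 s = 9 h 27 min 23 s.
Timecode: 09:27:23:02.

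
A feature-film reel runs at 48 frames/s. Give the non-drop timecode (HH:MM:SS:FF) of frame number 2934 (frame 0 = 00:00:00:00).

00:01:01:06

2934 ÷ 48 = 61 full seconds, remainder 6 frames.
61 s = 0 h 1 min 1 s.
Timecode: 00:01:01:06.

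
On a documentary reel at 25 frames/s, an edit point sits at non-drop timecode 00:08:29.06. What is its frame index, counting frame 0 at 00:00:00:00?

Total seconds to the label: (0 × 3600 + 8 × 60 + 29) = 509.
Frame index = 509 × 25 + 6 = 12731.

frame 12731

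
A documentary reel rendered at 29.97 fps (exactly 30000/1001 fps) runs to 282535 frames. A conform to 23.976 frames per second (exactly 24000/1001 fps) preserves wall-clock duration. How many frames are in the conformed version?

Target frames = source frames × (target rate / source rate) = 282535 × (24000/1001)/(30000/1001) = 282535 × 4/5 = 226028.

226028 frames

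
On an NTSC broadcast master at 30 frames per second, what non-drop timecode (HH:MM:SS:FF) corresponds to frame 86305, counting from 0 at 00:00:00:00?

00:47:56:25

86305 ÷ 30 = 2876 full seconds, remainder 25 frames.
2876 s = 0 h 47 min 56 s.
Timecode: 00:47:56:25.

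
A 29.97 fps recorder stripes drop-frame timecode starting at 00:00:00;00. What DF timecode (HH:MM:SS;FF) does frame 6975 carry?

Ten DF minutes hold 17982 frames, so frame 6975 lies in block 0 (frames 0–17981) with 6975 frames into that block.
The block's first minute is 1800 frames and the rest 1798 each; 6975 frames reaches minute 3, so 0 × 18 + 3 × 2 = 6 labels have been skipped so far.
Adding those back, label number 6975 + 6 = 6981 at 30 labels/s is 232 s + 21 f = 0 h 3 min 52 s frame 21, i.e. 00:03:52;21.

00:03:52;21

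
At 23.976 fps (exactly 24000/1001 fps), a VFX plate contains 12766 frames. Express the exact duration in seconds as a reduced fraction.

Running time = 12766 ÷ (24000/1001) = 12766 × 1001/24000 = 6389383/12000 s.

6389383/12000 seconds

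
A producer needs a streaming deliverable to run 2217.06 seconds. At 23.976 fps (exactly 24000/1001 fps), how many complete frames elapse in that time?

53156 frames

Frames = 2217.06 × 24000/1001 = 53209440/1001 ≈ 53156.2837.
Complete frames: 53156.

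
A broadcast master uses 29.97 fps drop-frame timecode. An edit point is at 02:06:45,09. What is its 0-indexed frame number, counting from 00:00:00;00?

227931

As if non-drop at 30 labels/s: (2 × 3600 + 6 × 60 + 45) × 30 + 9 = 228159.
Minute boundaries passed: 126; those not divisible by 10: 126 − 12 = 114; dropped labels = 2 × 114 = 228.
Actual frame index = 228159 − 228 = 227931.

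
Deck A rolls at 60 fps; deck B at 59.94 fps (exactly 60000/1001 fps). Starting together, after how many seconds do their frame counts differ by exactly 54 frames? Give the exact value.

900.9 seconds

The gap grows by |60000/1001 − 60| = 60/1001 frames per second.
Time for a 54-frame gap: 54 ÷ (60/1001) = 900.9 s.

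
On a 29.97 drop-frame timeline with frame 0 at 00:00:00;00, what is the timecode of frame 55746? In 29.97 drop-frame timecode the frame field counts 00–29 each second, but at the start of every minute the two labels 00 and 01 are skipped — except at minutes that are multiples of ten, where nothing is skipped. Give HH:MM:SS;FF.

00:31:00;02

Each 10-minute DF block holds 10 × 60 × 30 − 9 × 2 = 17982 frames. 55746 ÷ 17982 → 3 full blocks, remainder 1800.
Within the partial block the first minute is 1800 frames and each further minute 1798, so 1 further minute boundary passed. Total skipped labels = 18 × 3 + 2 × 1 = 56.
Non-drop label index = 55746 + 56 = 55802; at 30 labels/s that is 00:31:00:02, i.e. DF 00:31:00;02.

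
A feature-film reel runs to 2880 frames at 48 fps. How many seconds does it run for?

60 seconds

Running time = 2880 / (48) = 60 s.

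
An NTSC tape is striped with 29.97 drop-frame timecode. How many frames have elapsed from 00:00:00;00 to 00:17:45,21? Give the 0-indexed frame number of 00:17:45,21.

As if non-drop at 30 labels/s: (0 × 3600 + 17 × 60 + 45) × 30 + 21 = 31971.
Minute boundaries passed: 17; those not divisible by 10: 17 − 1 = 16; dropped labels = 2 × 16 = 32.
Actual frame index = 31971 − 32 = 31939.

31939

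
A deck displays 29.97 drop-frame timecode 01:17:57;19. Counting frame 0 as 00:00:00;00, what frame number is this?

As if non-drop at 30 labels/s: (1 × 3600 + 17 × 60 + 57) × 30 + 19 = 140329.
Minute boundaries passed: 77; those not divisible by 10: 77 − 7 = 70; dropped labels = 2 × 70 = 140.
Actual frame index = 140329 − 140 = 140189.

140189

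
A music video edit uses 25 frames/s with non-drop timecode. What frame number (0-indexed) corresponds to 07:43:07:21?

frame 694696

Total seconds to the label: (7 × 3600 + 43 × 60 + 7) = 27787.
Frame index = 27787 × 25 + 21 = 694696.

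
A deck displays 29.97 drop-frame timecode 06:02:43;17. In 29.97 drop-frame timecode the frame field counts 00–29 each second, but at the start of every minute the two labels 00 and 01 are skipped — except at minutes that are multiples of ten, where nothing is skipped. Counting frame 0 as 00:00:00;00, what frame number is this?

652255

As if non-drop at 30 labels/s: (6 × 3600 + 2 × 60 + 43) × 30 + 17 = 652907.
Minute boundaries passed: 362; those not divisible by 10: 362 − 36 = 326; dropped labels = 2 × 326 = 652.
Actual frame index = 652907 − 652 = 652255.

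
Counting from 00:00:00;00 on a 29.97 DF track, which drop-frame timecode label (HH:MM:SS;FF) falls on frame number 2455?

Each 10-minute DF block holds 10 × 60 × 30 − 9 × 2 = 17982 frames. 2455 ÷ 17982 → 0 full blocks, remainder 2455.
Within the partial block the first minute is 1800 frames and each further minute 1798, so 1 further minute boundary passed. Total skipped labels = 18 × 0 + 2 × 1 = 2.
Non-drop label index = 2455 + 2 = 2457; at 30 labels/s that is 00:01:21:27, i.e. DF 00:01:21;27.

00:01:21;27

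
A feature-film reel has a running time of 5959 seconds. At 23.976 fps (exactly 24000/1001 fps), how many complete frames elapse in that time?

142873 frames

Frames = 5959 × 24000/1001 = 143016000/1001 ≈ 142873.1269.
Complete frames: 142873.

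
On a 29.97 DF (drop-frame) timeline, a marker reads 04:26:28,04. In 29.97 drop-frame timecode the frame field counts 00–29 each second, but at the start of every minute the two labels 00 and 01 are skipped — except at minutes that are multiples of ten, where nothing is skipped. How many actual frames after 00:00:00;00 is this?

Complete 10-minute blocks: 26, each 17982 frames → 467532.
Remaining 6 whole minutes in the current block: 1800 + 5 × 1798 = 10790 frames.
Within the current minute: 28 × 30 + 4 − 2 = 842 (labels ;00/;01 skipped at this minute). Total = 467532 + 10790 + 842 = 479164.

479164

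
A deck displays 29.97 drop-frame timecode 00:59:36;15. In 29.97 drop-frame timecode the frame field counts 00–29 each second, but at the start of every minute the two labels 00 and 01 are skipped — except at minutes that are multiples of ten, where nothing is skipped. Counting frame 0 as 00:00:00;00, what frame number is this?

Complete 10-minute blocks: 5, each 17982 frames → 89910.
Remaining 9 whole minutes in the current block: 1800 + 8 × 1798 = 16184 frames.
Within the current minute: 36 × 30 + 15 − 2 = 1093 (labels ;00/;01 skipped at this minute). Total = 89910 + 16184 + 1093 = 107187.

107187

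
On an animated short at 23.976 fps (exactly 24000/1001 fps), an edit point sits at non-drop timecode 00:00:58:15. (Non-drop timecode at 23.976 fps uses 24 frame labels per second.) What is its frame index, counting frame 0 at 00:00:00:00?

Total seconds to the label: (0 × 3600 + 0 × 60 + 58) = 58.
Frame index = 58 × 24 + 15 = 1407.

1407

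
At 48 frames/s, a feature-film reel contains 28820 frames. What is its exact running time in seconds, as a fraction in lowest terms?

Running time = 28820 ÷ (48) = 28820 × 1/48 = 7205/12 s.

7205/12 seconds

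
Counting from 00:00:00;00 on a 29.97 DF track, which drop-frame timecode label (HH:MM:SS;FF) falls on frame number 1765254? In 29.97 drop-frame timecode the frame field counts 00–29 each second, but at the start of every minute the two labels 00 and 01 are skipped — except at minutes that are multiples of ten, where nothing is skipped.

Each 10-minute DF block holds 10 × 60 × 30 − 9 × 2 = 17982 frames. 1765254 ÷ 17982 → 98 full blocks, remainder 3018.
Within the partial block the first minute is 1800 frames and each further minute 1798, so 1 further minute boundary passed. Total skipped labels = 18 × 98 + 2 × 1 = 1766.
Non-drop label index = 1765254 + 1766 = 1767020; at 30 labels/s that is 16:21:40:20, i.e. DF 16:21:40;20.

16:21:40;20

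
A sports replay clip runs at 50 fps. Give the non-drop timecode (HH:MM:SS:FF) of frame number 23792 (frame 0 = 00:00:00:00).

00:07:55:42

23792 ÷ 50 = 475 full seconds, remainder 42 frames.
475 s = 0 h 7 min 55 s.
Timecode: 00:07:55:42.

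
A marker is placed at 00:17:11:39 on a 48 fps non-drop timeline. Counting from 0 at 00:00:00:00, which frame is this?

Total seconds to the label: (0 × 3600 + 17 × 60 + 11) = 1031.
Frame index = 1031 × 48 + 39 = 49527.

49527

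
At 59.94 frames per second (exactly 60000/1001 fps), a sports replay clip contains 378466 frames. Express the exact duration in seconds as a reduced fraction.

189422233/30000 seconds

Running time = 378466 ÷ (60000/1001) = 378466 × 1001/60000 = 189422233/30000 s.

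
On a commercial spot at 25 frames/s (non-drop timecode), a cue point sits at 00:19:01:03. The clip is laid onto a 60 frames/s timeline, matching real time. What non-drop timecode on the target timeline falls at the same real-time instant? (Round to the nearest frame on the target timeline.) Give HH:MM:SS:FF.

Source frame index: (0×3600 + 19×60 + 1) × 25 + 3 = 28528.
Real time: 28528 / (25) = 28528/25 s.
Target frame: (28528/25) × (60) = 342336/5 ≈ 68467.200 → 68467.
At 60 labels/s: frame 68467 → 00:19:01:07.

00:19:01:07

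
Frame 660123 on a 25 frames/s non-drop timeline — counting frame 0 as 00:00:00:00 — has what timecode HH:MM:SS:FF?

07:20:04:23

660123 ÷ 25 = 26404 full seconds, remainder 23 frames.
26404 s = 7 h 20 min 4 s.
Timecode: 07:20:04:23.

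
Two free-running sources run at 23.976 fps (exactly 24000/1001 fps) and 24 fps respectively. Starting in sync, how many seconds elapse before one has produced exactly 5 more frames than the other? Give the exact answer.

The gap grows by |24 − 24000/1001| = 24/1001 frames per second.
Time for a 5-frame gap: 5 ÷ (24/1001) = 5005/24 s.

5005/24 seconds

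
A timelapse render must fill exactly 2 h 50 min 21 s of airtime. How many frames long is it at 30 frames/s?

306630 frames

2 h 50 min 21 s = 10221 s.
Frames = 10221 × 30 = 306630.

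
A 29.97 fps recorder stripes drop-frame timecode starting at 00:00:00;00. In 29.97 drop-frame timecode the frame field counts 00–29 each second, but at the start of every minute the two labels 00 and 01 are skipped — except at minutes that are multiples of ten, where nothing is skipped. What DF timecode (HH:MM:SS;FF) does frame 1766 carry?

Ten DF minutes hold 17982 frames, so frame 1766 lies in block 0 (frames 0–17981) with 1766 frames into that block.
The block's first minute is 1800 frames and the rest 1798 each; 1766 frames reaches minute 0, so 0 × 18 + 0 × 2 = 0 labels have been skipped so far.
Adding those back, label number 1766 + 0 = 1766 at 30 labels/s is 58 s + 26 f = 0 h 0 min 58 s frame 26, i.e. 00:00:58;26.

00:00:58;26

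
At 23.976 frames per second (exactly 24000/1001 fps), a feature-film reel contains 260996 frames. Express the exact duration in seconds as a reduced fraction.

65314249/6000 seconds

Running time = 260996 ÷ (24000/1001) = 260996 × 1001/24000 = 65314249/6000 s.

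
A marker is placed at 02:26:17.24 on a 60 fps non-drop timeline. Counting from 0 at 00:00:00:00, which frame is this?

Total seconds to the label: (2 × 3600 + 26 × 60 + 17) = 8777.
Frame index = 8777 × 60 + 24 = 526644.

526644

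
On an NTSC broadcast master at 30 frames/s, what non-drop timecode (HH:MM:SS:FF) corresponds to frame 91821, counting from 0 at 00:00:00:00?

00:51:00:21

91821 ÷ 30 = 3060 full seconds, remainder 21 frames.
3060 s = 0 h 51 min 0 s.
Timecode: 00:51:00:21.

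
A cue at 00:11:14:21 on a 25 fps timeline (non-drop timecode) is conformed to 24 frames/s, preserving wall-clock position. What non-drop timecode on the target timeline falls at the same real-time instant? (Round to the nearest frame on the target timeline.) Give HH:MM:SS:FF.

Source frame index: (0×3600 + 11×60 + 14) × 25 + 21 = 16871.
Real time: 16871 / (25) = 16871/25 s.
Target frame: (16871/25) × (24) = 404904/25 ≈ 16196.160 → 16196.
At 24 labels/s: frame 16196 → 00:11:14:20.

00:11:14:20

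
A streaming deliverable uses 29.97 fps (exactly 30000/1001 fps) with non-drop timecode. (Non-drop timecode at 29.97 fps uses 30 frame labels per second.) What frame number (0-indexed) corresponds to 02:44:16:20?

295700

Total seconds to the label: (2 × 3600 + 44 × 60 + 16) = 9856.
Frame index = 9856 × 30 + 20 = 295700.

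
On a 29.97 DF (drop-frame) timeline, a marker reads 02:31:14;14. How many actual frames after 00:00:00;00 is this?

271962

Complete 10-minute blocks: 15, each 17982 frames → 269730.
Remaining 1 whole minute in the current block: 1800 + 0 × 1798 = 1800 frames.
Within the current minute: 14 × 30 + 14 − 2 = 432 (labels ;00/;01 skipped at this minute). Total = 269730 + 1800 + 432 = 271962.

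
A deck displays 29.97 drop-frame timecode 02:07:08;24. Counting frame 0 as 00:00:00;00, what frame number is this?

228634

As if non-drop at 30 labels/s: (2 × 3600 + 7 × 60 + 8) × 30 + 24 = 228864.
Minute boundaries passed: 127; those not divisible by 10: 127 − 12 = 115; dropped labels = 2 × 115 = 230.
Actual frame index = 228864 − 230 = 228634.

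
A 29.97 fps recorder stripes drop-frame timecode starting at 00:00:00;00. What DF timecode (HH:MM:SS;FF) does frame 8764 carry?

Each 10-minute DF block holds 10 × 60 × 30 − 9 × 2 = 17982 frames. 8764 ÷ 17982 → 0 full blocks, remainder 8764.
Within the partial block the first minute is 1800 frames and each further minute 1798, so 4 further minute boundaries passed. Total skipped labels = 18 × 0 + 2 × 4 = 8.
Non-drop label index = 8764 + 8 = 8772; at 30 labels/s that is 00:04:52:12, i.e. DF 00:04:52;12.

00:04:52;12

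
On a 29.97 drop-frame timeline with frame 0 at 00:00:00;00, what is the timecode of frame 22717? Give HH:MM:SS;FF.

00:12:37;29

Ten DF minutes hold 17982 frames, so frame 22717 lies in block 1 (frames 17982–35963) with 4735 frames into that block.
The block's first minute is 1800 frames and the rest 1798 each; 4735 frames reaches minute 2, so 1 × 18 + 2 × 2 = 22 labels have been skipped so far.
Adding those back, label number 22717 + 22 = 22739 at 30 labels/s is 757 s + 29 f = 0 h 12 min 37 s frame 29, i.e. 00:12:37;29.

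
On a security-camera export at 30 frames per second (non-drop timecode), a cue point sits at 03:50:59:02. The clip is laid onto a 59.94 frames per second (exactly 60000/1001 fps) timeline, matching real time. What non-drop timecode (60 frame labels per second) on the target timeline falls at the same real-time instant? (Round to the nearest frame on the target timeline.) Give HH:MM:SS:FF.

Source frame index: (3×3600 + 50×60 + 59) × 30 + 2 = 415772.
Real time: 415772 / (30) = 207886/15 s.
Target frame: (207886/15) × (60000/1001) = 118792000/143 ≈ 830713.287 → 830713.
At 60 labels/s: frame 830713 → 03:50:45:13.

03:50:45:13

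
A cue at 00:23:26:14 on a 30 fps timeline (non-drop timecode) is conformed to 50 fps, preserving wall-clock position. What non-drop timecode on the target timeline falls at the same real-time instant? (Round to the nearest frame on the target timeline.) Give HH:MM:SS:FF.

00:23:26:23

Source frame index: (0×3600 + 23×60 + 26) × 30 + 14 = 42194.
Real time: 42194 / (30) = 21097/15 s.
Target frame: (21097/15) × (50) = 210970/3 ≈ 70323.333 → 70323.
At 50 labels/s: frame 70323 → 00:23:26:23.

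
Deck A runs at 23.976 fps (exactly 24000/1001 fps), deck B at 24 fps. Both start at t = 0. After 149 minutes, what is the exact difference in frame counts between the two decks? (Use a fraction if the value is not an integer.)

214560/1001 frames

149 min = 8940 s.
A emits 24000/1001 × 8940 = 214560000/1001 frames; B emits 24 × 8940 = 214560.
Difference = 214560/1001 frames (≈ 214.3457); B is ahead of A.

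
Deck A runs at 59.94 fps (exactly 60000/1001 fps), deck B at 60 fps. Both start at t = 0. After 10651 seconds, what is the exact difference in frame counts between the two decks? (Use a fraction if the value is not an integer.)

639060/1001 frames

A emits 60000/1001 × 10651 = 639060000/1001 frames; B emits 60 × 10651 = 639060.
Difference = 639060/1001 frames (≈ 638.4216); B is ahead of A.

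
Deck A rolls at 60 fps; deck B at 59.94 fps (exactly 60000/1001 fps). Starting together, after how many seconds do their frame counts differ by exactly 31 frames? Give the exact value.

The gap grows by |60000/1001 − 60| = 60/1001 frames per second.
Time for a 31-frame gap: 31 ÷ (60/1001) = 31031/60 s.

31031/60 seconds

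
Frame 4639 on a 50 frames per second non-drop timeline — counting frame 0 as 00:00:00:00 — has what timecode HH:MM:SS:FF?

4639 ÷ 50 = 92 full seconds, remainder 39 frames.
92 s = 0 h 1 min 32 s.
Timecode: 00:01:32:39.

00:01:32:39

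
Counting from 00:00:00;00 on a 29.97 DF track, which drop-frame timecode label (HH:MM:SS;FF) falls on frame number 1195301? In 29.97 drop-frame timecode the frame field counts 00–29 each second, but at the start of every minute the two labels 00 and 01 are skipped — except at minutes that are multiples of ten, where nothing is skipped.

11:04:43;07

Each 10-minute DF block holds 10 × 60 × 30 − 9 × 2 = 17982 frames. 1195301 ÷ 17982 → 66 full blocks, remainder 8489.
Within the partial block the first minute is 1800 frames and each further minute 1798, so 4 further minute boundaries passed. Total skipped labels = 18 × 66 + 2 × 4 = 1196.
Non-drop label index = 1195301 + 1196 = 1196497; at 30 labels/s that is 11:04:43:07, i.e. DF 11:04:43;07.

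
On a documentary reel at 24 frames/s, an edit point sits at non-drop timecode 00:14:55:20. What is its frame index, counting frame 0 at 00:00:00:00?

21500

Total seconds to the label: (0 × 3600 + 14 × 60 + 55) = 895.
Frame index = 895 × 24 + 20 = 21500.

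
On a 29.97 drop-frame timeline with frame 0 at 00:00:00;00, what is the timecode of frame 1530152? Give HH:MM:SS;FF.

14:10:56;02

Ten DF minutes hold 17982 frames, so frame 1530152 lies in block 85 (frames 1528470–1546451) with 1682 frames into that block.
The block's first minute is 1800 frames and the rest 1798 each; 1682 frames reaches minute 0, so 85 × 18 + 0 × 2 = 1530 labels have been skipped so far.
Adding those back, label number 1530152 + 1530 = 1531682 at 30 labels/s is 51056 s + 2 f = 14 h 10 min 56 s frame 2, i.e. 14:10:56;02.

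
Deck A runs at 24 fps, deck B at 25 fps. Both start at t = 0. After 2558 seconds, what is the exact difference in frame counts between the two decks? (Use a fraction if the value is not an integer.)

A emits 24 × 2558 = 61392 frames; B emits 25 × 2558 = 63950.
Difference = 2558 frames; B is ahead of A.

2558 frames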